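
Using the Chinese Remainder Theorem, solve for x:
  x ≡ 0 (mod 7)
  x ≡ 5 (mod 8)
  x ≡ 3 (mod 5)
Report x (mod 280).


Moduli 7, 8, 5 are pairwise coprime; by CRT there is a unique solution modulo M = 7 · 8 · 5 = 280.
Solve pairwise, accumulating the modulus:
  Start with x ≡ 0 (mod 7).
  Combine with x ≡ 5 (mod 8): since gcd(7, 8) = 1, we get a unique residue mod 56.
    Write x = 0 + 7·t and substitute into x ≡ 5 (mod 8): 7·t ≡ 5 − 0 = 5 (mod 8).
    The inverse of 7 mod 8 is 7 (since 7·7 = 49 = 6·8 + 1), so t ≡ 7·5 = 35 ≡ 3 (mod 8).
    Then x = 0 + 7·3 = 21, valid modulo lcm(7, 8) = 56: x ≡ 21 (mod 56).
  Combine with x ≡ 3 (mod 5): since gcd(56, 5) = 1, we get a unique residue mod 280.
    Write x = 21 + 56·t and substitute into x ≡ 3 (mod 5): 56·t ≡ 3 − 21 = -18 (mod 5).
    Reduce coefficients mod 5: 1·t ≡ 2 (mod 5).
    So t ≡ 2 (mod 5).
    Then x = 21 + 56·2 = 133, valid modulo lcm(56, 5) = 280: x ≡ 133 (mod 280).
Verify: 133 mod 7 = 0 ✓, 133 mod 8 = 5 ✓, 133 mod 5 = 3 ✓.

x ≡ 133 (mod 280).


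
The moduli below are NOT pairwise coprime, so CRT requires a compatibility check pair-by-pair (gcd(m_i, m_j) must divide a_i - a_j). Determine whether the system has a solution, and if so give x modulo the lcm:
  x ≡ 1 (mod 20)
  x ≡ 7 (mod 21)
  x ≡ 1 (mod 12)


Moduli 20, 21, 12 are not pairwise coprime, so CRT works modulo lcm(m_i) when all pairwise compatibility conditions hold.
Pairwise compatibility: gcd(m_i, m_j) must divide a_i - a_j for every pair.
Merge one congruence at a time:
  Start: x ≡ 1 (mod 20).
  Combine with x ≡ 7 (mod 21): gcd(20, 21) = 1; 7 - 1 = 6, which IS divisible by 1, so compatible.
    Write x = 1 + 20·t and substitute into x ≡ 7 (mod 21): 20·t ≡ 7 − 1 = 6 (mod 21).
    The inverse of 20 mod 21 is 20 (since 20·20 = 400 = 19·21 + 1), so t ≡ 20·6 = 120 ≡ 15 (mod 21).
    Then x = 1 + 20·15 = 301, valid modulo lcm(20, 21) = 420: x ≡ 301 (mod 420).
  Combine with x ≡ 1 (mod 12): gcd(420, 12) = 12; 1 - 301 = -300, which IS divisible by 12, so compatible.
    Write x = 301 + 420·t and substitute into x ≡ 1 (mod 12): 420·t ≡ 1 − 301 = -300 (mod 12).
    Divide the congruence (and modulus) by g = 12: 35·t ≡ -25 (mod 1).
    Modulo 1 every t works; take t = 0.
    Then x = 301 + 420·0 = 301, valid modulo lcm(420, 12) = 420: x ≡ 301 (mod 420).
Verify: 301 mod 20 = 1, 301 mod 21 = 7, 301 mod 12 = 1.

x ≡ 301 (mod 420).


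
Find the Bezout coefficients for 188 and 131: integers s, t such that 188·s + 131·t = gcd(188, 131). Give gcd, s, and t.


Euclidean algorithm on (188, 131) — divide until remainder is 0:
  188 = 1 · 131 + 57
  131 = 2 · 57 + 17
  57 = 3 · 17 + 6
  17 = 2 · 6 + 5
  6 = 1 · 5 + 1
  5 = 5 · 1 + 0
gcd(188, 131) = 1.
Track Bezout coefficients alongside the remainders: start with r₀ = 188 = a·1 + b·0 (s = 1, t = 0) and r₁ = 131 = a·0 + b·1 (s = 0, t = 1); each new remainder r_{k+1} = r_{k-1} − q_k·r_k inherits s_{k+1} = s_{k-1} − q_k·s_k, t_{k+1} = t_{k-1} − q_k·t_k, so r_k = a·s_k + b·t_k at every step:
  q = 1: r = 57, s = 1 − 1·0 = 1, t = 0 − 1·1 = -1  (check: 188·1 + 131·(-1) = 57)
  q = 2: r = 17, s = 0 − 2·1 = -2, t = 1 − 2·(-1) = 3  (check: 188·(-2) + 131·3 = 17)
  q = 3: r = 6, s = 1 − 3·(-2) = 7, t = -1 − 3·3 = -10  (check: 188·7 + 131·(-10) = 6)
  q = 2: r = 5, s = -2 − 2·7 = -16, t = 3 − 2·(-10) = 23  (check: 188·(-16) + 131·23 = 5)
  q = 1: r = 1, s = 7 − 1·(-16) = 23, t = -10 − 1·23 = -33  (check: 188·23 + 131·(-33) = 1)
The row with r = 1 (the gcd) gives the Bezout coefficients s = 23, t = -33.
Result: 188 · (23) + 131 · (-33) = 1.

gcd(188, 131) = 1; s = 23, t = -33 (check: 188·23 + 131·(-33) = 1).


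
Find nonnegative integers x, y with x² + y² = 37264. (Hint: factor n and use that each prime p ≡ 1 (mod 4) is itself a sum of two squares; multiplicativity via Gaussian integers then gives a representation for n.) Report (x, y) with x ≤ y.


Step 1: Factor n = 37264 = 2^4 · 17 · 137.
Step 2: Check the mod-4 condition on each prime factor: 2 = 2 (special); 17 ≡ 1 (mod 4), exponent 1; 137 ≡ 1 (mod 4), exponent 1.
All primes ≡ 3 (mod 4) appear to even exponent (or don't appear), so by the two-squares theorem n IS expressible as a sum of two squares.
Step 3: Build a representation. Group n = k² · m with k = 4 and m = 17 · 137 = 2329 (a product of primes ≡ 1 (mod 4)); a representation of m scales to one of n via (k·x)² + (k·y)² = k²(x² + y²). Each prime p ≡ 1 (mod 4) is itself a sum of two squares; find a² by testing p − a² for a perfect square:
  17: 17 − 1² = 16 = 4² ⇒ 17 = 1² + 4².
  137: 137 − 1² = 136, 137 − 2² = 133, 137 − 3² = 128, 137 − 4² = 121 = 11² ⇒ 137 = 4² + 11².
  Combine using the Brahmagupta–Fibonacci identity (a² + b²)(c² + d²) = (ac − bd)² + (ad + bc)² = (ac + bd)² + (ad − bc)²:
  17 · 137 = 2329: from (1² + 4²)(4² + 11²), take (1·4 − 4·11, 1·11 + 4·4) = (4 − 44, 11 + 16) = (-40, 27); dropping signs (only squares matter) gives (40, 27); check 40² + 27² = 1600 + 729 = 2329 ✓.
  Scale by k = 4: (4·40, 4·27) = (160, 108).
Step 4: Order so x ≤ y and verify: 108² + 160² = 11664 + 25600 = 37264 = n. ✓

n = 37264 = 108² + 160² (one valid representation with x ≤ y).


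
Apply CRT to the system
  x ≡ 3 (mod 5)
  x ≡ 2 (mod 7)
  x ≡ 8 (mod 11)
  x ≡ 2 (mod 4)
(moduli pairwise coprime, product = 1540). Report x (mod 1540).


Product of moduli M = 5 · 7 · 11 · 4 = 1540.
Merge one congruence at a time:
  Start: x ≡ 3 (mod 5).
  Combine with x ≡ 2 (mod 7); new modulus lcm = 35.
    Write x = 3 + 5·t and substitute into x ≡ 2 (mod 7): 5·t ≡ 2 − 3 = -1 (mod 7).
    Reduce coefficients mod 7: 5·t ≡ 6 (mod 7).
    The inverse of 5 mod 7 is 3 (since 5·3 = 15 = 2·7 + 1), so t ≡ 3·6 = 18 ≡ 4 (mod 7).
    Then x = 3 + 5·4 = 23, valid modulo lcm(5, 7) = 35: x ≡ 23 (mod 35).
  Combine with x ≡ 8 (mod 11); new modulus lcm = 385.
    Write x = 23 + 35·t and substitute into x ≡ 8 (mod 11): 35·t ≡ 8 − 23 = -15 (mod 11).
    Reduce coefficients mod 11: 2·t ≡ 7 (mod 11).
    The inverse of 2 mod 11 is 6 (since 2·6 = 12 = 1·11 + 1), so t ≡ 6·7 = 42 ≡ 9 (mod 11).
    Then x = 23 + 35·9 = 338, valid modulo lcm(35, 11) = 385: x ≡ 338 (mod 385).
  Combine with x ≡ 2 (mod 4); new modulus lcm = 1540.
    Write x = 338 + 385·t and substitute into x ≡ 2 (mod 4): 385·t ≡ 2 − 338 = -336 (mod 4).
    Reduce coefficients mod 4: 1·t ≡ 0 (mod 4).
    So t ≡ 0 (mod 4).
    Then x = 338 + 385·0 = 338, valid modulo lcm(385, 4) = 1540: x ≡ 338 (mod 1540).
Verify against each original: 338 mod 5 = 3, 338 mod 7 = 2, 338 mod 11 = 8, 338 mod 4 = 2.

x ≡ 338 (mod 1540).


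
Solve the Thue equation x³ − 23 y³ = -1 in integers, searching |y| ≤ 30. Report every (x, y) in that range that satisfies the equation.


The equation is x³ - 23y³ = -1. For fixed y, x³ = 23·y³ − 1, so a solution requires the RHS to be a perfect cube.
Strategy: iterate y from -30 to 30, compute RHS = 23·y³ − 1, and check whether it is a (positive or negative) perfect cube.
Check small values of y:
  y = 0: RHS = -1 = (-1)³ ⇒ x = -1 works.
  y = 1: RHS = 22 is not a perfect cube.
  y = -1: RHS = -24 is not a perfect cube.
  y = 2: RHS = 183 is not a perfect cube.
  y = -2: RHS = -185 is not a perfect cube.
  y = 3: RHS = 620 is not a perfect cube.
  y = -3: RHS = -622 is not a perfect cube.
Continuing the search up to |y| = 30 finds no further solutions beyond those listed.
Collected solutions: (-1, 0).

Solutions (with |y| ≤ 30): (-1, 0).


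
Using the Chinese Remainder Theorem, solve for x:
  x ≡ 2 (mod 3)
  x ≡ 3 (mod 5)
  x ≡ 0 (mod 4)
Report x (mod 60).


Moduli 3, 5, 4 are pairwise coprime; by CRT there is a unique solution modulo M = 3 · 5 · 4 = 60.
Solve pairwise, accumulating the modulus:
  Start with x ≡ 2 (mod 3).
  Combine with x ≡ 3 (mod 5): since gcd(3, 5) = 1, we get a unique residue mod 15.
    Write x = 2 + 3·t and substitute into x ≡ 3 (mod 5): 3·t ≡ 3 − 2 = 1 (mod 5).
    The inverse of 3 mod 5 is 2 (since 3·2 = 6 = 1·5 + 1), so t ≡ 2·1 = 2 ≡ 2 (mod 5).
    Then x = 2 + 3·2 = 8, valid modulo lcm(3, 5) = 15: x ≡ 8 (mod 15).
  Combine with x ≡ 0 (mod 4): since gcd(15, 4) = 1, we get a unique residue mod 60.
    Write x = 8 + 15·t and substitute into x ≡ 0 (mod 4): 15·t ≡ 0 − 8 = -8 (mod 4).
    Reduce coefficients mod 4: 3·t ≡ 0 (mod 4).
    The inverse of 3 mod 4 is 3 (since 3·3 = 9 = 2·4 + 1), so t ≡ 3·0 = 0 ≡ 0 (mod 4).
    Then x = 8 + 15·0 = 8, valid modulo lcm(15, 4) = 60: x ≡ 8 (mod 60).
Verify: 8 mod 3 = 2 ✓, 8 mod 5 = 3 ✓, 8 mod 4 = 0 ✓.

x ≡ 8 (mod 60).


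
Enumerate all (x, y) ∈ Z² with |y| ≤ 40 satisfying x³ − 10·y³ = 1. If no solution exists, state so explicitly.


The equation is x³ - 10y³ = 1. For fixed y, x³ = 10·y³ + 1, so a solution requires the RHS to be a perfect cube.
Strategy: iterate y from -40 to 40, compute RHS = 10·y³ + 1, and check whether it is a (positive or negative) perfect cube.
Check small values of y:
  y = 0: RHS = 1 = (1)³ ⇒ x = 1 works.
  y = 1: RHS = 11 is not a perfect cube.
  y = -1: RHS = -9 is not a perfect cube.
  y = 2: RHS = 81 is not a perfect cube.
  y = -2: RHS = -79 is not a perfect cube.
  y = 3: RHS = 271 is not a perfect cube.
  y = -3: RHS = -269 is not a perfect cube.
Continuing the search up to |y| = 40 finds no further solutions beyond those listed.
Collected solutions: (1, 0).

Solutions (with |y| ≤ 40): (1, 0).


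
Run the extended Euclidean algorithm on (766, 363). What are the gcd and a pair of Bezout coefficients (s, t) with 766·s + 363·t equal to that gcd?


Euclidean algorithm on (766, 363) — divide until remainder is 0:
  766 = 2 · 363 + 40
  363 = 9 · 40 + 3
  40 = 13 · 3 + 1
  3 = 3 · 1 + 0
gcd(766, 363) = 1.
Track Bezout coefficients alongside the remainders: start with r₀ = 766 = a·1 + b·0 (s = 1, t = 0) and r₁ = 363 = a·0 + b·1 (s = 0, t = 1); each new remainder r_{k+1} = r_{k-1} − q_k·r_k inherits s_{k+1} = s_{k-1} − q_k·s_k, t_{k+1} = t_{k-1} − q_k·t_k, so r_k = a·s_k + b·t_k at every step:
  q = 2: r = 40, s = 1 − 2·0 = 1, t = 0 − 2·1 = -2  (check: 766·1 + 363·(-2) = 40)
  q = 9: r = 3, s = 0 − 9·1 = -9, t = 1 − 9·(-2) = 19  (check: 766·(-9) + 363·19 = 3)
  q = 13: r = 1, s = 1 − 13·(-9) = 118, t = -2 − 13·19 = -249  (check: 766·118 + 363·(-249) = 1)
The row with r = 1 (the gcd) gives the Bezout coefficients s = 118, t = -249.
Result: 766 · (118) + 363 · (-249) = 1.

gcd(766, 363) = 1; s = 118, t = -249 (check: 766·118 + 363·(-249) = 1).


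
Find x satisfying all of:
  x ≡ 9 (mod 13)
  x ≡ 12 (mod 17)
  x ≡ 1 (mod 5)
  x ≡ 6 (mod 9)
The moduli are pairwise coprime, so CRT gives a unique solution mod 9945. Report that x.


Product of moduli M = 13 · 17 · 5 · 9 = 9945.
Merge one congruence at a time:
  Start: x ≡ 9 (mod 13).
  Combine with x ≡ 12 (mod 17); new modulus lcm = 221.
    Write x = 9 + 13·t and substitute into x ≡ 12 (mod 17): 13·t ≡ 12 − 9 = 3 (mod 17).
    The inverse of 13 mod 17 is 4 (since 13·4 = 52 = 3·17 + 1), so t ≡ 4·3 = 12 ≡ 12 (mod 17).
    Then x = 9 + 13·12 = 165, valid modulo lcm(13, 17) = 221: x ≡ 165 (mod 221).
  Combine with x ≡ 1 (mod 5); new modulus lcm = 1105.
    Write x = 165 + 221·t and substitute into x ≡ 1 (mod 5): 221·t ≡ 1 − 165 = -164 (mod 5).
    Reduce coefficients mod 5: 1·t ≡ 1 (mod 5).
    So t ≡ 1 (mod 5).
    Then x = 165 + 221·1 = 386, valid modulo lcm(221, 5) = 1105: x ≡ 386 (mod 1105).
  Combine with x ≡ 6 (mod 9); new modulus lcm = 9945.
    Write x = 386 + 1105·t and substitute into x ≡ 6 (mod 9): 1105·t ≡ 6 − 386 = -380 (mod 9).
    Reduce coefficients mod 9: 7·t ≡ 7 (mod 9).
    The inverse of 7 mod 9 is 4 (since 7·4 = 28 = 3·9 + 1), so t ≡ 4·7 = 28 ≡ 1 (mod 9).
    Then x = 386 + 1105·1 = 1491, valid modulo lcm(1105, 9) = 9945: x ≡ 1491 (mod 9945).
Verify against each original: 1491 mod 13 = 9, 1491 mod 17 = 12, 1491 mod 5 = 1, 1491 mod 9 = 6.

x ≡ 1491 (mod 9945).


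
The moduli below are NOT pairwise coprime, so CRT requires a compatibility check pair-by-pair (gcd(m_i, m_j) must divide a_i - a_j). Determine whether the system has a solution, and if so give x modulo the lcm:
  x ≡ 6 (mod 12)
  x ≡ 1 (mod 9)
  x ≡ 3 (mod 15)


Moduli 12, 9, 15 are not pairwise coprime, so CRT works modulo lcm(m_i) when all pairwise compatibility conditions hold.
Pairwise compatibility: gcd(m_i, m_j) must divide a_i - a_j for every pair.
Merge one congruence at a time:
  Start: x ≡ 6 (mod 12).
  Combine with x ≡ 1 (mod 9): gcd(12, 9) = 3, and 1 - 6 = -5 is NOT divisible by 3.
    ⇒ system is inconsistent (no integer solution).

No solution (the system is inconsistent).


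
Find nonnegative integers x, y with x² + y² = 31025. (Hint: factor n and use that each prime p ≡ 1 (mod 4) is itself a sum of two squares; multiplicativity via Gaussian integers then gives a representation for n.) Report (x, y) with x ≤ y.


Step 1: Factor n = 31025 = 5^2 · 17 · 73.
Step 2: Check the mod-4 condition on each prime factor: 5 ≡ 1 (mod 4), exponent 2; 17 ≡ 1 (mod 4), exponent 1; 73 ≡ 1 (mod 4), exponent 1.
All primes ≡ 3 (mod 4) appear to even exponent (or don't appear), so by the two-squares theorem n IS expressible as a sum of two squares.
Step 3: Build a representation. Group n = k² · m with k = 5 and m = 17 · 73 = 1241 (a product of primes ≡ 1 (mod 4)); a representation of m scales to one of n via (k·x)² + (k·y)² = k²(x² + y²). Each prime p ≡ 1 (mod 4) is itself a sum of two squares; find a² by testing p − a² for a perfect square:
  17: 17 − 1² = 16 = 4² ⇒ 17 = 1² + 4².
  73: 73 − 1² = 72, 73 − 2² = 69, 73 − 3² = 64 = 8² ⇒ 73 = 3² + 8².
  Combine using the Brahmagupta–Fibonacci identity (a² + b²)(c² + d²) = (ac − bd)² + (ad + bc)² = (ac + bd)² + (ad − bc)²:
  17 · 73 = 1241: from (1² + 4²)(3² + 8²), take (1·3 − 4·8, 1·8 + 4·3) = (3 − 32, 8 + 12) = (-29, 20); dropping signs (only squares matter) gives (29, 20); check 29² + 20² = 841 + 400 = 1241 ✓.
  Scale by k = 5: (5·29, 5·20) = (145, 100).
Step 4: Order so x ≤ y and verify: 100² + 145² = 10000 + 21025 = 31025 = n. ✓

n = 31025 = 100² + 145² (one valid representation with x ≤ y).


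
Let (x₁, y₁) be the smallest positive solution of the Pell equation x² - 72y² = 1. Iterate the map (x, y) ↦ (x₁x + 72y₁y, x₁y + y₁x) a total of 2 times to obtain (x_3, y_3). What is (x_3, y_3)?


Step 1: Find the fundamental solution (x₁, y₁) of x² - 72y² = 1.
  Expand √72 as a continued fraction. a₀ = ⌊√72⌋ = 8; iterate m_{k+1} = d_k·a_k − m_k, d_{k+1} = (72 − m_{k+1}²)/d_k, a_{k+1} = ⌊(a₀ + m_{k+1})/d_{k+1}⌋ (starting m₀ = 0, d₀ = 1), with convergents p_k = a_k·p_{k-1} + p_{k-2}, q_k = a_k·q_{k-1} + q_{k-2} (p₋₁ = 1, q₋₁ = 0):
  k = 0: a₀ = 8; p₀/q₀ = 8/1; p₀² − 72·q₀² = 64 − 72 = -8.
  k = 1: m = 8, d = 8, a = ⌊(8 + 8)/8⌋ = 2; p/q = (2·8 + 1)/(2·1 + 0) = 17/2; p² − 72·q² = 289 − 288 = 1.
  The first convergent with p² − 72·q² = 1 gives the fundamental solution (x₁, y₁) = (17, 2).
Step 2: Apply the recurrence (x_{n+1}, y_{n+1}) = (x₁x_n + 72y₁y_n, x₁y_n + y₁x_n) repeatedly.
  From (x_1, y_1) = (17, 2): x_2 = 17·17 + 72·2·2 = 577; y_2 = 17·2 + 2·17 = 68.
  From (x_2, y_2) = (577, 68): x_3 = 17·577 + 72·2·68 = 19601; y_3 = 17·68 + 2·577 = 2310.
Step 3: Verify x_3² - 72·y_3² = 384199201 - 384199200 = 1 (should be 1). ✓

(x_1, y_1) = (17, 2); (x_3, y_3) = (19601, 2310).


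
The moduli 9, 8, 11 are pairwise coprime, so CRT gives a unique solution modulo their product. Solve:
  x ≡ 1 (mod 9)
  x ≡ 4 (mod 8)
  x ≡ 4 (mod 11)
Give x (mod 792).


Moduli 9, 8, 11 are pairwise coprime; by CRT there is a unique solution modulo M = 9 · 8 · 11 = 792.
Solve pairwise, accumulating the modulus:
  Start with x ≡ 1 (mod 9).
  Combine with x ≡ 4 (mod 8): since gcd(9, 8) = 1, we get a unique residue mod 72.
    Write x = 1 + 9·t and substitute into x ≡ 4 (mod 8): 9·t ≡ 4 − 1 = 3 (mod 8).
    Reduce coefficients mod 8: 1·t ≡ 3 (mod 8).
    So t ≡ 3 (mod 8).
    Then x = 1 + 9·3 = 28, valid modulo lcm(9, 8) = 72: x ≡ 28 (mod 72).
  Combine with x ≡ 4 (mod 11): since gcd(72, 11) = 1, we get a unique residue mod 792.
    Write x = 28 + 72·t and substitute into x ≡ 4 (mod 11): 72·t ≡ 4 − 28 = -24 (mod 11).
    Reduce coefficients mod 11: 6·t ≡ 9 (mod 11).
    The inverse of 6 mod 11 is 2 (since 6·2 = 12 = 1·11 + 1), so t ≡ 2·9 = 18 ≡ 7 (mod 11).
    Then x = 28 + 72·7 = 532, valid modulo lcm(72, 11) = 792: x ≡ 532 (mod 792).
Verify: 532 mod 9 = 1 ✓, 532 mod 8 = 4 ✓, 532 mod 11 = 4 ✓.

x ≡ 532 (mod 792).


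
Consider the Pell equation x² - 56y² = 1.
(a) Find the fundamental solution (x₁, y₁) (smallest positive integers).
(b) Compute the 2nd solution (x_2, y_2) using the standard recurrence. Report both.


Step 1: Find the fundamental solution (x₁, y₁) of x² - 56y² = 1.
  Expand √56 as a continued fraction. a₀ = ⌊√56⌋ = 7; iterate m_{k+1} = d_k·a_k − m_k, d_{k+1} = (56 − m_{k+1}²)/d_k, a_{k+1} = ⌊(a₀ + m_{k+1})/d_{k+1}⌋ (starting m₀ = 0, d₀ = 1), with convergents p_k = a_k·p_{k-1} + p_{k-2}, q_k = a_k·q_{k-1} + q_{k-2} (p₋₁ = 1, q₋₁ = 0):
  k = 0: a₀ = 7; p₀/q₀ = 7/1; p₀² − 56·q₀² = 49 − 56 = -7.
  k = 1: m = 7, d = 7, a = ⌊(7 + 7)/7⌋ = 2; p/q = (2·7 + 1)/(2·1 + 0) = 15/2; p² − 56·q² = 225 − 224 = 1.
  The first convergent with p² − 56·q² = 1 gives the fundamental solution (x₁, y₁) = (15, 2).
Step 2: Apply the recurrence (x_{n+1}, y_{n+1}) = (x₁x_n + 56y₁y_n, x₁y_n + y₁x_n) repeatedly.
  From (x_1, y_1) = (15, 2): x_2 = 15·15 + 56·2·2 = 449; y_2 = 15·2 + 2·15 = 60.
Step 3: Verify x_2² - 56·y_2² = 201601 - 201600 = 1 (should be 1). ✓

(x_1, y_1) = (15, 2); (x_2, y_2) = (449, 60).


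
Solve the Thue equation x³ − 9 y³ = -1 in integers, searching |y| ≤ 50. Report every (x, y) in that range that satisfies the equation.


The equation is x³ - 9y³ = -1. For fixed y, x³ = 9·y³ − 1, so a solution requires the RHS to be a perfect cube.
Strategy: iterate y from -50 to 50, compute RHS = 9·y³ − 1, and check whether it is a (positive or negative) perfect cube.
Check small values of y:
  y = 0: RHS = -1 = (-1)³ ⇒ x = -1 works.
  y = 1: RHS = 8 = (2)³ ⇒ x = 2 works.
  y = -1: RHS = -10 is not a perfect cube.
  y = 2: RHS = 71 is not a perfect cube.
  y = -2: RHS = -73 is not a perfect cube.
  y = 3: RHS = 242 is not a perfect cube.
  y = -3: RHS = -244 is not a perfect cube.
Continuing the search up to |y| = 50 finds no further solutions beyond those listed.
Collected solutions: (-1, 0), (2, 1).

Solutions (with |y| ≤ 50): (-1, 0), (2, 1).


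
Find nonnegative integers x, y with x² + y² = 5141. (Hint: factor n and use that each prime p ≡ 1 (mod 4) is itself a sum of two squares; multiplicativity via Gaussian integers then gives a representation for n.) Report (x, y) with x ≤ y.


Step 1: Factor n = 5141 = 53 · 97.
Step 2: Check the mod-4 condition on each prime factor: 53 ≡ 1 (mod 4), exponent 1; 97 ≡ 1 (mod 4), exponent 1.
All primes ≡ 3 (mod 4) appear to even exponent (or don't appear), so by the two-squares theorem n IS expressible as a sum of two squares.
Step 3: Build a representation. Here n = 53 · 97 is a product of primes ≡ 1 (mod 4). Each prime p ≡ 1 (mod 4) is itself a sum of two squares; find a² by testing p − a² for a perfect square:
  53: 53 − 1² = 52, 53 − 2² = 49 = 7² ⇒ 53 = 2² + 7².
  97: 97 − 1² = 96, 97 − 2² = 93, 97 − 3² = 88, 97 − 4² = 81 = 9² ⇒ 97 = 4² + 9².
  Combine using the Brahmagupta–Fibonacci identity (a² + b²)(c² + d²) = (ac − bd)² + (ad + bc)² = (ac + bd)² + (ad − bc)²:
  53 · 97 = 5141: from (2² + 7²)(4² + 9²), take (2·4 − 7·9, 2·9 + 7·4) = (8 − 63, 18 + 28) = (-55, 46); dropping signs (only squares matter) gives (55, 46); check 55² + 46² = 3025 + 2116 = 5141 ✓.
Step 4: Order so x ≤ y and verify: 46² + 55² = 2116 + 3025 = 5141 = n. ✓

n = 5141 = 46² + 55² (one valid representation with x ≤ y).


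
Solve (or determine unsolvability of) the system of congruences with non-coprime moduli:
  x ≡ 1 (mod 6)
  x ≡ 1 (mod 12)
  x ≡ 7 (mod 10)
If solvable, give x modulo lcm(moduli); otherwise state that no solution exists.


Moduli 6, 12, 10 are not pairwise coprime, so CRT works modulo lcm(m_i) when all pairwise compatibility conditions hold.
Pairwise compatibility: gcd(m_i, m_j) must divide a_i - a_j for every pair.
Merge one congruence at a time:
  Start: x ≡ 1 (mod 6).
  Combine with x ≡ 1 (mod 12): gcd(6, 12) = 6; 1 - 1 = 0, which IS divisible by 6, so compatible.
    Write x = 1 + 6·t and substitute into x ≡ 1 (mod 12): 6·t ≡ 1 − 1 = 0 (mod 12).
    Divide the congruence (and modulus) by g = 6: 1·t ≡ 0 (mod 2).
    So t ≡ 0 (mod 2).
    Then x = 1 + 6·0 = 1, valid modulo lcm(6, 12) = 12: x ≡ 1 (mod 12).
  Combine with x ≡ 7 (mod 10): gcd(12, 10) = 2; 7 - 1 = 6, which IS divisible by 2, so compatible.
    Write x = 1 + 12·t and substitute into x ≡ 7 (mod 10): 12·t ≡ 7 − 1 = 6 (mod 10).
    Divide the congruence (and modulus) by g = 2: 6·t ≡ 3 (mod 5).
    Reduce coefficients mod 5: 1·t ≡ 3 (mod 5).
    So t ≡ 3 (mod 5).
    Then x = 1 + 12·3 = 37, valid modulo lcm(12, 10) = 60: x ≡ 37 (mod 60).
Verify: 37 mod 6 = 1, 37 mod 12 = 1, 37 mod 10 = 7.

x ≡ 37 (mod 60).


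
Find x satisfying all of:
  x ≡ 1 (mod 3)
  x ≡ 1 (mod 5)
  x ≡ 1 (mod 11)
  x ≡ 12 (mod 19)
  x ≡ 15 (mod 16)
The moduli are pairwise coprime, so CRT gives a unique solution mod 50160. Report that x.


Product of moduli M = 3 · 5 · 11 · 19 · 16 = 50160.
Merge one congruence at a time:
  Start: x ≡ 1 (mod 3).
  Combine with x ≡ 1 (mod 5); new modulus lcm = 15.
    Write x = 1 + 3·t and substitute into x ≡ 1 (mod 5): 3·t ≡ 1 − 1 = 0 (mod 5).
    The inverse of 3 mod 5 is 2 (since 3·2 = 6 = 1·5 + 1), so t ≡ 2·0 = 0 ≡ 0 (mod 5).
    Then x = 1 + 3·0 = 1, valid modulo lcm(3, 5) = 15: x ≡ 1 (mod 15).
  Combine with x ≡ 1 (mod 11); new modulus lcm = 165.
    Write x = 1 + 15·t and substitute into x ≡ 1 (mod 11): 15·t ≡ 1 − 1 = 0 (mod 11).
    Reduce coefficients mod 11: 4·t ≡ 0 (mod 11).
    The inverse of 4 mod 11 is 3 (since 4·3 = 12 = 1·11 + 1), so t ≡ 3·0 = 0 ≡ 0 (mod 11).
    Then x = 1 + 15·0 = 1, valid modulo lcm(15, 11) = 165: x ≡ 1 (mod 165).
  Combine with x ≡ 12 (mod 19); new modulus lcm = 3135.
    Write x = 1 + 165·t and substitute into x ≡ 12 (mod 19): 165·t ≡ 12 − 1 = 11 (mod 19).
    Reduce coefficients mod 19: 13·t ≡ 11 (mod 19).
    The inverse of 13 mod 19 is 3 (since 13·3 = 39 = 2·19 + 1), so t ≡ 3·11 = 33 ≡ 14 (mod 19).
    Then x = 1 + 165·14 = 2311, valid modulo lcm(165, 19) = 3135: x ≡ 2311 (mod 3135).
  Combine with x ≡ 15 (mod 16); new modulus lcm = 50160.
    Write x = 2311 + 3135·t and substitute into x ≡ 15 (mod 16): 3135·t ≡ 15 − 2311 = -2296 (mod 16).
    Reduce coefficients mod 16: 15·t ≡ 8 (mod 16).
    The inverse of 15 mod 16 is 15 (since 15·15 = 225 = 14·16 + 1), so t ≡ 15·8 = 120 ≡ 8 (mod 16).
    Then x = 2311 + 3135·8 = 27391, valid modulo lcm(3135, 16) = 50160: x ≡ 27391 (mod 50160).
Verify against each original: 27391 mod 3 = 1, 27391 mod 5 = 1, 27391 mod 11 = 1, 27391 mod 19 = 12, 27391 mod 16 = 15.

x ≡ 27391 (mod 50160).


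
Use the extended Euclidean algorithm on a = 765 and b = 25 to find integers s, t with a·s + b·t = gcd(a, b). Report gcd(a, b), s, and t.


Euclidean algorithm on (765, 25) — divide until remainder is 0:
  765 = 30 · 25 + 15
  25 = 1 · 15 + 10
  15 = 1 · 10 + 5
  10 = 2 · 5 + 0
gcd(765, 25) = 5.
Track Bezout coefficients alongside the remainders: start with r₀ = 765 = a·1 + b·0 (s = 1, t = 0) and r₁ = 25 = a·0 + b·1 (s = 0, t = 1); each new remainder r_{k+1} = r_{k-1} − q_k·r_k inherits s_{k+1} = s_{k-1} − q_k·s_k, t_{k+1} = t_{k-1} − q_k·t_k, so r_k = a·s_k + b·t_k at every step:
  q = 30: r = 15, s = 1 − 30·0 = 1, t = 0 − 30·1 = -30  (check: 765·1 + 25·(-30) = 15)
  q = 1: r = 10, s = 0 − 1·1 = -1, t = 1 − 1·(-30) = 31  (check: 765·(-1) + 25·31 = 10)
  q = 1: r = 5, s = 1 − 1·(-1) = 2, t = -30 − 1·31 = -61  (check: 765·2 + 25·(-61) = 5)
The row with r = 5 (the gcd) gives the Bezout coefficients s = 2, t = -61.
Result: 765 · (2) + 25 · (-61) = 5.

gcd(765, 25) = 5; s = 2, t = -61 (check: 765·2 + 25·(-61) = 5).


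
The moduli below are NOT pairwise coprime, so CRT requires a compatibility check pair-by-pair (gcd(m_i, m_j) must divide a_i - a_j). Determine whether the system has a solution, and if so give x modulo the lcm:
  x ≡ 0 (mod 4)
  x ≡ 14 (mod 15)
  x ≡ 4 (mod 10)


Moduli 4, 15, 10 are not pairwise coprime, so CRT works modulo lcm(m_i) when all pairwise compatibility conditions hold.
Pairwise compatibility: gcd(m_i, m_j) must divide a_i - a_j for every pair.
Merge one congruence at a time:
  Start: x ≡ 0 (mod 4).
  Combine with x ≡ 14 (mod 15): gcd(4, 15) = 1; 14 - 0 = 14, which IS divisible by 1, so compatible.
    Write x = 0 + 4·t and substitute into x ≡ 14 (mod 15): 4·t ≡ 14 − 0 = 14 (mod 15).
    The inverse of 4 mod 15 is 4 (since 4·4 = 16 = 1·15 + 1), so t ≡ 4·14 = 56 ≡ 11 (mod 15).
    Then x = 0 + 4·11 = 44, valid modulo lcm(4, 15) = 60: x ≡ 44 (mod 60).
  Combine with x ≡ 4 (mod 10): gcd(60, 10) = 10; 4 - 44 = -40, which IS divisible by 10, so compatible.
    Write x = 44 + 60·t and substitute into x ≡ 4 (mod 10): 60·t ≡ 4 − 44 = -40 (mod 10).
    Divide the congruence (and modulus) by g = 10: 6·t ≡ -4 (mod 1).
    Modulo 1 every t works; take t = 0.
    Then x = 44 + 60·0 = 44, valid modulo lcm(60, 10) = 60: x ≡ 44 (mod 60).
Verify: 44 mod 4 = 0, 44 mod 15 = 14, 44 mod 10 = 4.

x ≡ 44 (mod 60).


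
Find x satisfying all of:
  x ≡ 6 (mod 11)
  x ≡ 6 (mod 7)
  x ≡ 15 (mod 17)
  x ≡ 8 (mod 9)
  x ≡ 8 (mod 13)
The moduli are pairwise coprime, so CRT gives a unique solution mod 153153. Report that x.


Product of moduli M = 11 · 7 · 17 · 9 · 13 = 153153.
Merge one congruence at a time:
  Start: x ≡ 6 (mod 11).
  Combine with x ≡ 6 (mod 7); new modulus lcm = 77.
    Write x = 6 + 11·t and substitute into x ≡ 6 (mod 7): 11·t ≡ 6 − 6 = 0 (mod 7).
    Reduce coefficients mod 7: 4·t ≡ 0 (mod 7).
    The inverse of 4 mod 7 is 2 (since 4·2 = 8 = 1·7 + 1), so t ≡ 2·0 = 0 ≡ 0 (mod 7).
    Then x = 6 + 11·0 = 6, valid modulo lcm(11, 7) = 77: x ≡ 6 (mod 77).
  Combine with x ≡ 15 (mod 17); new modulus lcm = 1309.
    Write x = 6 + 77·t and substitute into x ≡ 15 (mod 17): 77·t ≡ 15 − 6 = 9 (mod 17).
    Reduce coefficients mod 17: 9·t ≡ 9 (mod 17).
    The inverse of 9 mod 17 is 2 (since 9·2 = 18 = 1·17 + 1), so t ≡ 2·9 = 18 ≡ 1 (mod 17).
    Then x = 6 + 77·1 = 83, valid modulo lcm(77, 17) = 1309: x ≡ 83 (mod 1309).
  Combine with x ≡ 8 (mod 9); new modulus lcm = 11781.
    Write x = 83 + 1309·t and substitute into x ≡ 8 (mod 9): 1309·t ≡ 8 − 83 = -75 (mod 9).
    Reduce coefficients mod 9: 4·t ≡ 6 (mod 9).
    The inverse of 4 mod 9 is 7 (since 4·7 = 28 = 3·9 + 1), so t ≡ 7·6 = 42 ≡ 6 (mod 9).
    Then x = 83 + 1309·6 = 7937, valid modulo lcm(1309, 9) = 11781: x ≡ 7937 (mod 11781).
  Combine with x ≡ 8 (mod 13); new modulus lcm = 153153.
    Write x = 7937 + 11781·t and substitute into x ≡ 8 (mod 13): 11781·t ≡ 8 − 7937 = -7929 (mod 13).
    Reduce coefficients mod 13: 3·t ≡ 1 (mod 13).
    The inverse of 3 mod 13 is 9 (since 3·9 = 27 = 2·13 + 1), so t ≡ 9·1 = 9 ≡ 9 (mod 13).
    Then x = 7937 + 11781·9 = 113966, valid modulo lcm(11781, 13) = 153153: x ≡ 113966 (mod 153153).
Verify against each original: 113966 mod 11 = 6, 113966 mod 7 = 6, 113966 mod 17 = 15, 113966 mod 9 = 8, 113966 mod 13 = 8.

x ≡ 113966 (mod 153153).


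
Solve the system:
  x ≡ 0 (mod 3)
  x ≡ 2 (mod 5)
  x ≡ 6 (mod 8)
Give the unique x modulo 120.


Moduli 3, 5, 8 are pairwise coprime; by CRT there is a unique solution modulo M = 3 · 5 · 8 = 120.
Solve pairwise, accumulating the modulus:
  Start with x ≡ 0 (mod 3).
  Combine with x ≡ 2 (mod 5): since gcd(3, 5) = 1, we get a unique residue mod 15.
    Write x = 0 + 3·t and substitute into x ≡ 2 (mod 5): 3·t ≡ 2 − 0 = 2 (mod 5).
    The inverse of 3 mod 5 is 2 (since 3·2 = 6 = 1·5 + 1), so t ≡ 2·2 = 4 ≡ 4 (mod 5).
    Then x = 0 + 3·4 = 12, valid modulo lcm(3, 5) = 15: x ≡ 12 (mod 15).
  Combine with x ≡ 6 (mod 8): since gcd(15, 8) = 1, we get a unique residue mod 120.
    Write x = 12 + 15·t and substitute into x ≡ 6 (mod 8): 15·t ≡ 6 − 12 = -6 (mod 8).
    Reduce coefficients mod 8: 7·t ≡ 2 (mod 8).
    The inverse of 7 mod 8 is 7 (since 7·7 = 49 = 6·8 + 1), so t ≡ 7·2 = 14 ≡ 6 (mod 8).
    Then x = 12 + 15·6 = 102, valid modulo lcm(15, 8) = 120: x ≡ 102 (mod 120).
Verify: 102 mod 3 = 0 ✓, 102 mod 5 = 2 ✓, 102 mod 8 = 6 ✓.

x ≡ 102 (mod 120).


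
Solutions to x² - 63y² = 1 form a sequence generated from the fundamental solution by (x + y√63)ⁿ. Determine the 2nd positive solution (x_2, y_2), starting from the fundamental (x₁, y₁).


Step 1: Find the fundamental solution (x₁, y₁) of x² - 63y² = 1.
  Expand √63 as a continued fraction. a₀ = ⌊√63⌋ = 7; iterate m_{k+1} = d_k·a_k − m_k, d_{k+1} = (63 − m_{k+1}²)/d_k, a_{k+1} = ⌊(a₀ + m_{k+1})/d_{k+1}⌋ (starting m₀ = 0, d₀ = 1), with convergents p_k = a_k·p_{k-1} + p_{k-2}, q_k = a_k·q_{k-1} + q_{k-2} (p₋₁ = 1, q₋₁ = 0):
  k = 0: a₀ = 7; p₀/q₀ = 7/1; p₀² − 63·q₀² = 49 − 63 = -14.
  k = 1: m = 7, d = 14, a = ⌊(7 + 7)/14⌋ = 1; p/q = (1·7 + 1)/(1·1 + 0) = 8/1; p² − 63·q² = 64 − 63 = 1.
  The first convergent with p² − 63·q² = 1 gives the fundamental solution (x₁, y₁) = (8, 1).
Step 2: Apply the recurrence (x_{n+1}, y_{n+1}) = (x₁x_n + 63y₁y_n, x₁y_n + y₁x_n) repeatedly.
  From (x_1, y_1) = (8, 1): x_2 = 8·8 + 63·1·1 = 127; y_2 = 8·1 + 1·8 = 16.
Step 3: Verify x_2² - 63·y_2² = 16129 - 16128 = 1 (should be 1). ✓

(x_1, y_1) = (8, 1); (x_2, y_2) = (127, 16).


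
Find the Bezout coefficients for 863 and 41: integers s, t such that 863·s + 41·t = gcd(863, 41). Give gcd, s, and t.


Euclidean algorithm on (863, 41) — divide until remainder is 0:
  863 = 21 · 41 + 2
  41 = 20 · 2 + 1
  2 = 2 · 1 + 0
gcd(863, 41) = 1.
Track Bezout coefficients alongside the remainders: start with r₀ = 863 = a·1 + b·0 (s = 1, t = 0) and r₁ = 41 = a·0 + b·1 (s = 0, t = 1); each new remainder r_{k+1} = r_{k-1} − q_k·r_k inherits s_{k+1} = s_{k-1} − q_k·s_k, t_{k+1} = t_{k-1} − q_k·t_k, so r_k = a·s_k + b·t_k at every step:
  q = 21: r = 2, s = 1 − 21·0 = 1, t = 0 − 21·1 = -21  (check: 863·1 + 41·(-21) = 2)
  q = 20: r = 1, s = 0 − 20·1 = -20, t = 1 − 20·(-21) = 421  (check: 863·(-20) + 41·421 = 1)
The row with r = 1 (the gcd) gives the Bezout coefficients s = -20, t = 421.
Result: 863 · (-20) + 41 · (421) = 1.

gcd(863, 41) = 1; s = -20, t = 421 (check: 863·(-20) + 41·421 = 1).


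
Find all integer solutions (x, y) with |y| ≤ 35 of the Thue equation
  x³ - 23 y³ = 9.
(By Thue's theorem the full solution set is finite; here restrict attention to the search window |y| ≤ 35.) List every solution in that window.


The equation is x³ - 23y³ = 9. For fixed y, x³ = 23·y³ + 9, so a solution requires the RHS to be a perfect cube.
Strategy: iterate y from -35 to 35, compute RHS = 23·y³ + 9, and check whether it is a (positive or negative) perfect cube.
Check small values of y:
  y = 0: RHS = 9 is not a perfect cube.
  y = 1: RHS = 32 is not a perfect cube.
  y = -1: RHS = -14 is not a perfect cube.
  y = 2: RHS = 193 is not a perfect cube.
  y = -2: RHS = -175 is not a perfect cube.
  y = 3: RHS = 630 is not a perfect cube.
  y = -3: RHS = -612 is not a perfect cube.
Continuing the search up to |y| = 35 finds no solutions either.
No (x, y) in the scanned range satisfies the equation.

No integer solutions with |y| ≤ 35.


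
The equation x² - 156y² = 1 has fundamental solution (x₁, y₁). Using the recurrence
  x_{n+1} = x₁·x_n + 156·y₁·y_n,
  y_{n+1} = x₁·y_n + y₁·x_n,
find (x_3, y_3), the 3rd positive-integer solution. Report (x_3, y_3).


Step 1: Find the fundamental solution (x₁, y₁) of x² - 156y² = 1.
  Expand √156 as a continued fraction. a₀ = ⌊√156⌋ = 12; iterate m_{k+1} = d_k·a_k − m_k, d_{k+1} = (156 − m_{k+1}²)/d_k, a_{k+1} = ⌊(a₀ + m_{k+1})/d_{k+1}⌋ (starting m₀ = 0, d₀ = 1), with convergents p_k = a_k·p_{k-1} + p_{k-2}, q_k = a_k·q_{k-1} + q_{k-2} (p₋₁ = 1, q₋₁ = 0):
  k = 0: a₀ = 12; p₀/q₀ = 12/1; p₀² − 156·q₀² = 144 − 156 = -12.
  k = 1: m = 12, d = 12, a = ⌊(12 + 12)/12⌋ = 2; p/q = (2·12 + 1)/(2·1 + 0) = 25/2; p² − 156·q² = 625 − 624 = 1.
  The first convergent with p² − 156·q² = 1 gives the fundamental solution (x₁, y₁) = (25, 2).
Step 2: Apply the recurrence (x_{n+1}, y_{n+1}) = (x₁x_n + 156y₁y_n, x₁y_n + y₁x_n) repeatedly.
  From (x_1, y_1) = (25, 2): x_2 = 25·25 + 156·2·2 = 1249; y_2 = 25·2 + 2·25 = 100.
  From (x_2, y_2) = (1249, 100): x_3 = 25·1249 + 156·2·100 = 62425; y_3 = 25·100 + 2·1249 = 4998.
Step 3: Verify x_3² - 156·y_3² = 3896880625 - 3896880624 = 1 (should be 1). ✓

(x_1, y_1) = (25, 2); (x_3, y_3) = (62425, 4998).


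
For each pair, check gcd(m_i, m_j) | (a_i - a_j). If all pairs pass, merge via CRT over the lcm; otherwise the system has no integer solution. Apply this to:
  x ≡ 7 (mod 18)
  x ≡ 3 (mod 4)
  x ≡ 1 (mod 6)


Moduli 18, 4, 6 are not pairwise coprime, so CRT works modulo lcm(m_i) when all pairwise compatibility conditions hold.
Pairwise compatibility: gcd(m_i, m_j) must divide a_i - a_j for every pair.
Merge one congruence at a time:
  Start: x ≡ 7 (mod 18).
  Combine with x ≡ 3 (mod 4): gcd(18, 4) = 2; 3 - 7 = -4, which IS divisible by 2, so compatible.
    Write x = 7 + 18·t and substitute into x ≡ 3 (mod 4): 18·t ≡ 3 − 7 = -4 (mod 4).
    Divide the congruence (and modulus) by g = 2: 9·t ≡ -2 (mod 2).
    Reduce coefficients mod 2: 1·t ≡ 0 (mod 2).
    So t ≡ 0 (mod 2).
    Then x = 7 + 18·0 = 7, valid modulo lcm(18, 4) = 36: x ≡ 7 (mod 36).
  Combine with x ≡ 1 (mod 6): gcd(36, 6) = 6; 1 - 7 = -6, which IS divisible by 6, so compatible.
    Write x = 7 + 36·t and substitute into x ≡ 1 (mod 6): 36·t ≡ 1 − 7 = -6 (mod 6).
    Divide the congruence (and modulus) by g = 6: 6·t ≡ -1 (mod 1).
    Modulo 1 every t works; take t = 0.
    Then x = 7 + 36·0 = 7, valid modulo lcm(36, 6) = 36: x ≡ 7 (mod 36).
Verify: 7 mod 18 = 7, 7 mod 4 = 3, 7 mod 6 = 1.

x ≡ 7 (mod 36).


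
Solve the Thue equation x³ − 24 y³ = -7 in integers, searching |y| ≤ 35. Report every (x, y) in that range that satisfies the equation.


The equation is x³ - 24y³ = -7. For fixed y, x³ = 24·y³ − 7, so a solution requires the RHS to be a perfect cube.
Strategy: iterate y from -35 to 35, compute RHS = 24·y³ − 7, and check whether it is a (positive or negative) perfect cube.
Check small values of y:
  y = 0: RHS = -7 is not a perfect cube.
  y = 1: RHS = 17 is not a perfect cube.
  y = -1: RHS = -31 is not a perfect cube.
  y = 2: RHS = 185 is not a perfect cube.
  y = -2: RHS = -199 is not a perfect cube.
  y = 3: RHS = 641 is not a perfect cube.
  y = -3: RHS = -655 is not a perfect cube.
Continuing the search up to |y| = 35 finds no solutions either.
No (x, y) in the scanned range satisfies the equation.

No integer solutions with |y| ≤ 35.


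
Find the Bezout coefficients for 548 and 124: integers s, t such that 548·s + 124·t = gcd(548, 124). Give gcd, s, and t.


Euclidean algorithm on (548, 124) — divide until remainder is 0:
  548 = 4 · 124 + 52
  124 = 2 · 52 + 20
  52 = 2 · 20 + 12
  20 = 1 · 12 + 8
  12 = 1 · 8 + 4
  8 = 2 · 4 + 0
gcd(548, 124) = 4.
Track Bezout coefficients alongside the remainders: start with r₀ = 548 = a·1 + b·0 (s = 1, t = 0) and r₁ = 124 = a·0 + b·1 (s = 0, t = 1); each new remainder r_{k+1} = r_{k-1} − q_k·r_k inherits s_{k+1} = s_{k-1} − q_k·s_k, t_{k+1} = t_{k-1} − q_k·t_k, so r_k = a·s_k + b·t_k at every step:
  q = 4: r = 52, s = 1 − 4·0 = 1, t = 0 − 4·1 = -4  (check: 548·1 + 124·(-4) = 52)
  q = 2: r = 20, s = 0 − 2·1 = -2, t = 1 − 2·(-4) = 9  (check: 548·(-2) + 124·9 = 20)
  q = 2: r = 12, s = 1 − 2·(-2) = 5, t = -4 − 2·9 = -22  (check: 548·5 + 124·(-22) = 12)
  q = 1: r = 8, s = -2 − 1·5 = -7, t = 9 − 1·(-22) = 31  (check: 548·(-7) + 124·31 = 8)
  q = 1: r = 4, s = 5 − 1·(-7) = 12, t = -22 − 1·31 = -53  (check: 548·12 + 124·(-53) = 4)
The row with r = 4 (the gcd) gives the Bezout coefficients s = 12, t = -53.
Result: 548 · (12) + 124 · (-53) = 4.

gcd(548, 124) = 4; s = 12, t = -53 (check: 548·12 + 124·(-53) = 4).


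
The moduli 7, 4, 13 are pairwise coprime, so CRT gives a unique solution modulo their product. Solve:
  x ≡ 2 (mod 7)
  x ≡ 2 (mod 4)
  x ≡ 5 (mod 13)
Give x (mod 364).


Moduli 7, 4, 13 are pairwise coprime; by CRT there is a unique solution modulo M = 7 · 4 · 13 = 364.
Solve pairwise, accumulating the modulus:
  Start with x ≡ 2 (mod 7).
  Combine with x ≡ 2 (mod 4): since gcd(7, 4) = 1, we get a unique residue mod 28.
    Write x = 2 + 7·t and substitute into x ≡ 2 (mod 4): 7·t ≡ 2 − 2 = 0 (mod 4).
    Reduce coefficients mod 4: 3·t ≡ 0 (mod 4).
    The inverse of 3 mod 4 is 3 (since 3·3 = 9 = 2·4 + 1), so t ≡ 3·0 = 0 ≡ 0 (mod 4).
    Then x = 2 + 7·0 = 2, valid modulo lcm(7, 4) = 28: x ≡ 2 (mod 28).
  Combine with x ≡ 5 (mod 13): since gcd(28, 13) = 1, we get a unique residue mod 364.
    Write x = 2 + 28·t and substitute into x ≡ 5 (mod 13): 28·t ≡ 5 − 2 = 3 (mod 13).
    Reduce coefficients mod 13: 2·t ≡ 3 (mod 13).
    The inverse of 2 mod 13 is 7 (since 2·7 = 14 = 1·13 + 1), so t ≡ 7·3 = 21 ≡ 8 (mod 13).
    Then x = 2 + 28·8 = 226, valid modulo lcm(28, 13) = 364: x ≡ 226 (mod 364).
Verify: 226 mod 7 = 2 ✓, 226 mod 4 = 2 ✓, 226 mod 13 = 5 ✓.

x ≡ 226 (mod 364).


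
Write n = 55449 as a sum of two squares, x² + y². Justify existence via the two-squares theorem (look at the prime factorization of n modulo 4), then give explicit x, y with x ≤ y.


Step 1: Factor n = 55449 = 3^2 · 61 · 101.
Step 2: Check the mod-4 condition on each prime factor: 3 ≡ 3 (mod 4), exponent 2 (must be even); 61 ≡ 1 (mod 4), exponent 1; 101 ≡ 1 (mod 4), exponent 1.
All primes ≡ 3 (mod 4) appear to even exponent (or don't appear), so by the two-squares theorem n IS expressible as a sum of two squares.
Step 3: Build a representation. Group n = k² · m with k = 3 and m = 61 · 101 = 6161 (a product of primes ≡ 1 (mod 4)); a representation of m scales to one of n via (k·x)² + (k·y)² = k²(x² + y²). Each prime p ≡ 1 (mod 4) is itself a sum of two squares; find a² by testing p − a² for a perfect square:
  61: 61 − 1² = 60, 61 − 2² = 57, 61 − 3² = 52, 61 − 4² = 45, 61 − 5² = 36 = 6² ⇒ 61 = 5² + 6².
  101: 101 − 1² = 100 = 10² ⇒ 101 = 1² + 10².
  Combine using the Brahmagupta–Fibonacci identity (a² + b²)(c² + d²) = (ac − bd)² + (ad + bc)² = (ac + bd)² + (ad − bc)²:
  61 · 101 = 6161: from (5² + 6²)(1² + 10²), take (5·1 − 6·10, 5·10 + 6·1) = (5 − 60, 50 + 6) = (-55, 56); dropping signs (only squares matter) gives (55, 56); check 55² + 56² = 3025 + 3136 = 6161 ✓.
  Scale by k = 3: (3·55, 3·56) = (165, 168).
Step 4: Order so x ≤ y and verify: 165² + 168² = 27225 + 28224 = 55449 = n. ✓

n = 55449 = 165² + 168² (one valid representation with x ≤ y).


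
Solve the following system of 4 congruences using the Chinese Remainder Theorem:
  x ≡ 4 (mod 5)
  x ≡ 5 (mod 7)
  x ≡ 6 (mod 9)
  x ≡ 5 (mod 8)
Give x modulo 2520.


Product of moduli M = 5 · 7 · 9 · 8 = 2520.
Merge one congruence at a time:
  Start: x ≡ 4 (mod 5).
  Combine with x ≡ 5 (mod 7); new modulus lcm = 35.
    Write x = 4 + 5·t and substitute into x ≡ 5 (mod 7): 5·t ≡ 5 − 4 = 1 (mod 7).
    The inverse of 5 mod 7 is 3 (since 5·3 = 15 = 2·7 + 1), so t ≡ 3·1 = 3 ≡ 3 (mod 7).
    Then x = 4 + 5·3 = 19, valid modulo lcm(5, 7) = 35: x ≡ 19 (mod 35).
  Combine with x ≡ 6 (mod 9); new modulus lcm = 315.
    Write x = 19 + 35·t and substitute into x ≡ 6 (mod 9): 35·t ≡ 6 − 19 = -13 (mod 9).
    Reduce coefficients mod 9: 8·t ≡ 5 (mod 9).
    The inverse of 8 mod 9 is 8 (since 8·8 = 64 = 7·9 + 1), so t ≡ 8·5 = 40 ≡ 4 (mod 9).
    Then x = 19 + 35·4 = 159, valid modulo lcm(35, 9) = 315: x ≡ 159 (mod 315).
  Combine with x ≡ 5 (mod 8); new modulus lcm = 2520.
    Write x = 159 + 315·t and substitute into x ≡ 5 (mod 8): 315·t ≡ 5 − 159 = -154 (mod 8).
    Reduce coefficients mod 8: 3·t ≡ 6 (mod 8).
    The inverse of 3 mod 8 is 3 (since 3·3 = 9 = 1·8 + 1), so t ≡ 3·6 = 18 ≡ 2 (mod 8).
    Then x = 159 + 315·2 = 789, valid modulo lcm(315, 8) = 2520: x ≡ 789 (mod 2520).
Verify against each original: 789 mod 5 = 4, 789 mod 7 = 5, 789 mod 9 = 6, 789 mod 8 = 5.

x ≡ 789 (mod 2520).
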